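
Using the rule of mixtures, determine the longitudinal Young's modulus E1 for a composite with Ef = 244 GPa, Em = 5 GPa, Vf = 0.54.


E1 = Ef*Vf + Em*(1-Vf) = 244*0.54 + 5*0.46 = 134.06 GPa

134.06 GPa


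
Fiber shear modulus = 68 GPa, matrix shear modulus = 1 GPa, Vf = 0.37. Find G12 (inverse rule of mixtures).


1/G12 = Vf/Gf + (1-Vf)/Gm = 0.37/68 + 0.63/1
G12 = 1.57 GPa

1.57 GPa


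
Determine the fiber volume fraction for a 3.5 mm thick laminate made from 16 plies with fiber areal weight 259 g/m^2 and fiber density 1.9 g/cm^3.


Vf = n * FAW / (rho_f * h * 1000) = 16 * 259 / (1.9 * 3.5 * 1000) = 0.6232

0.6232


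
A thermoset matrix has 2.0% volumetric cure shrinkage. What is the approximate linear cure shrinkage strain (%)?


Linear shrinkage ≈ vol_shrink/3 = 2.0/3 = 0.667%

0.667%


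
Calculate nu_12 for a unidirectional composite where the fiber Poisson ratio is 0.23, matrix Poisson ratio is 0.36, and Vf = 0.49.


nu_12 = nu_f*Vf + nu_m*(1-Vf) = 0.23*0.49 + 0.36*0.51 = 0.2963

0.2963


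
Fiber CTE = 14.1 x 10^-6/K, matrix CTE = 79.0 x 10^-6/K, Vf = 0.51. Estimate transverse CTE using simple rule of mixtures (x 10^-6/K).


alpha_2 = alpha_f*Vf + alpha_m*(1-Vf) = 14.1*0.51 + 79.0*0.49 = 45.9 x 10^-6/K

45.9 x 10^-6/K


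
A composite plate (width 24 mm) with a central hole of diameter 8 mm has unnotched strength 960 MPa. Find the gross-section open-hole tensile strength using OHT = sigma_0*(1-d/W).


OHT = sigma_0*(1-d/W) = 960*(1-8/24) = 640.0 MPa

640.0 MPa


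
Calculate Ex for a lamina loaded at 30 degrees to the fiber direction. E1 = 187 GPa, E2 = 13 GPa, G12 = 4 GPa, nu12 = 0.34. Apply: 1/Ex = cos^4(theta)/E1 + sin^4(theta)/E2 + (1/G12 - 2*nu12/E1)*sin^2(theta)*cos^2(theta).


cos^4(30) = 0.5625, sin^4(30) = 0.0625, sin^2(30)*cos^2(30) = 0.1875
1/G12 - 2*nu12/E1 = 1/4 - 2*0.34/187 = 0.246364 GPa^-1
1/Ex = 0.5625/187 + 0.0625/13 + 0.246364*0.1875 = 0.0540089 GPa^-1
Ex = 18.52 GPa

18.52 GPa


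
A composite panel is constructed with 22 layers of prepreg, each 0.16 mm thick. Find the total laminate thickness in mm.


h = n * t_ply = 22 * 0.16 = 3.52 mm

3.52 mm


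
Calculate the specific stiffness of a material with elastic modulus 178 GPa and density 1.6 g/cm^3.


Specific stiffness = E/rho = 178/1.6 = 111.3 GPa/(g/cm^3)

111.3 GPa/(g/cm^3)


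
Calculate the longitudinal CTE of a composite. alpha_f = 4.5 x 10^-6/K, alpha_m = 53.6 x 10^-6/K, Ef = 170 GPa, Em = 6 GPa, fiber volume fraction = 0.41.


E1 = Ef*Vf + Em*(1-Vf) = 73.24
alpha_1 = (alpha_f*Ef*Vf + alpha_m*Em*(1-Vf))/E1 = 6.87 x 10^-6/K

6.87 x 10^-6/K


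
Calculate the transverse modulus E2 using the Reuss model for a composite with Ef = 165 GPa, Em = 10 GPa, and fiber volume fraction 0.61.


1/E2 = Vf/Ef + (1-Vf)/Em = 0.61/165 + 0.39/10
E2 = 23.42 GPa

23.42 GPa


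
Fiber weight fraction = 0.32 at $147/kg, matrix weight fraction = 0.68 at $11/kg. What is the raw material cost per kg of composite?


Cost = cost_f*Wf + cost_m*Wm = 147*0.32 + 11*0.68 = $54.52/kg

$54.52/kg


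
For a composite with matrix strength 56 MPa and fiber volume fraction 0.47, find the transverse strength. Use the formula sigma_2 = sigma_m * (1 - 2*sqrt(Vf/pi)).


factor = 1 - 2*sqrt(0.47/pi) = 0.2264
sigma_2 = 56 * 0.2264 = 12.68 MPa

12.68 MPa


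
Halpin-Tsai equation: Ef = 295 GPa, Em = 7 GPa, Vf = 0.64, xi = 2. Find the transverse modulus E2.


eta = (Ef/Em - 1)/(Ef/Em + xi) = (42.1429 - 1)/(42.1429 + 2) = 0.932
E2 = Em*(1+xi*eta*Vf)/(1-eta*Vf) = 38.05 GPa

38.05 GPa


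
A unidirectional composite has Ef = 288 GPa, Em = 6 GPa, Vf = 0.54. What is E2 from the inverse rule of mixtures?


1/E2 = Vf/Ef + (1-Vf)/Em = 0.54/288 + 0.46/6
E2 = 12.73 GPa

12.73 GPa


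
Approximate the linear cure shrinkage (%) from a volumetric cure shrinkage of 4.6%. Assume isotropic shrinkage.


Linear shrinkage ≈ vol_shrink/3 = 4.6/3 = 1.533%

1.533%


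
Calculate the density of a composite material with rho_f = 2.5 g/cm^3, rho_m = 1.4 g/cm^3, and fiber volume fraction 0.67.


rho_c = rho_f*Vf + rho_m*(1-Vf) = 2.5*0.67 + 1.4*0.33 = 2.137 g/cm^3

2.137 g/cm^3


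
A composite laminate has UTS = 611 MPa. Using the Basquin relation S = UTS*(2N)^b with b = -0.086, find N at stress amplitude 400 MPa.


N = 0.5 * (S/UTS)^(1/b) = 0.5 * (400/611)^(1/-0.086) = 68.9107 cycles

68.9107 cycles


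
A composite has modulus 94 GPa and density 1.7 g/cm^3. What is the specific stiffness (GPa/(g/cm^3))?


Specific stiffness = E/rho = 94/1.7 = 55.3 GPa/(g/cm^3)

55.3 GPa/(g/cm^3)


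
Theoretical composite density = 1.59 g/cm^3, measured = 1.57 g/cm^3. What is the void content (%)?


Void% = (rho_theo - rho_actual)/rho_theo * 100 = (1.59 - 1.57)/1.59 * 100 = 1.26%

1.26%


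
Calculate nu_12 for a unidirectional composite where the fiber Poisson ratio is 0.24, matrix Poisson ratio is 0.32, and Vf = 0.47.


nu_12 = nu_f*Vf + nu_m*(1-Vf) = 0.24*0.47 + 0.32*0.53 = 0.2824

0.2824


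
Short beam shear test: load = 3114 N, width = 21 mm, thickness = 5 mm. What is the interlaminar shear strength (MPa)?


ILSS = 3F/(4bh) = 3*3114/(4*21*5) = 22.24 MPa

22.24 MPa


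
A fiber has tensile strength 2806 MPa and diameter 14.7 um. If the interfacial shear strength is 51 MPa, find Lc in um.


Lc = sigma_f * d / (2 * tau_i) = 2806 * 14.7 / (2 * 51) = 404.4 um

404.4 um


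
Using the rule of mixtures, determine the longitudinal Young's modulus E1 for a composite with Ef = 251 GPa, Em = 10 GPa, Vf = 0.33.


E1 = Ef*Vf + Em*(1-Vf) = 251*0.33 + 10*0.67 = 89.53 GPa

89.53 GPa


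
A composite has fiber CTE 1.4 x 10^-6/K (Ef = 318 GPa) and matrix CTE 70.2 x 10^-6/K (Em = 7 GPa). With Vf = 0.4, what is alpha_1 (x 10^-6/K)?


E1 = Ef*Vf + Em*(1-Vf) = 131.4
alpha_1 = (alpha_f*Ef*Vf + alpha_m*Em*(1-Vf))/E1 = 3.6 x 10^-6/K

3.6 x 10^-6/K


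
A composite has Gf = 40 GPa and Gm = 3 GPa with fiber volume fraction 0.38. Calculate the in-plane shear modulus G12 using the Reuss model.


1/G12 = Vf/Gf + (1-Vf)/Gm = 0.38/40 + 0.62/3
G12 = 4.63 GPa

4.63 GPa


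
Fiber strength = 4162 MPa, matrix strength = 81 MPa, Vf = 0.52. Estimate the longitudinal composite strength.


sigma_1 = sigma_f*Vf + sigma_m*(1-Vf) = 4162*0.52 + 81*0.48 = 2203.1 MPa

2203.1 MPa


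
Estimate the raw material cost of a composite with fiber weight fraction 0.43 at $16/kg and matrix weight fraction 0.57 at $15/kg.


Cost = cost_f*Wf + cost_m*Wm = 16*0.43 + 15*0.57 = $15.43/kg

$15.43/kg


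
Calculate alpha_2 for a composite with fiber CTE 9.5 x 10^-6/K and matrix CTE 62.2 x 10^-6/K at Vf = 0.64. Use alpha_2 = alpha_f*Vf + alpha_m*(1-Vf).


alpha_2 = alpha_f*Vf + alpha_m*(1-Vf) = 9.5*0.64 + 62.2*0.36 = 28.5 x 10^-6/K

28.5 x 10^-6/K


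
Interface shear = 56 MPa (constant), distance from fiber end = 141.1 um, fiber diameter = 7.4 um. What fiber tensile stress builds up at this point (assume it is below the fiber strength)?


Force balance: sigma_f * (pi*d^2/4) = tau * (pi*d) * x  ->  sigma_f = 4 * tau * x / d
sigma_f = 4 * 56 * 141.1 / 7.4 = 4271.1 MPa

4271.1 MPa


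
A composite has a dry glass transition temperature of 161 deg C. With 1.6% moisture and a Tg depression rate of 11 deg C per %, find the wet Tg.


Tg_wet = Tg_dry - k*moisture = 161 - 11*1.6 = 143.4 deg C

143.4 deg C


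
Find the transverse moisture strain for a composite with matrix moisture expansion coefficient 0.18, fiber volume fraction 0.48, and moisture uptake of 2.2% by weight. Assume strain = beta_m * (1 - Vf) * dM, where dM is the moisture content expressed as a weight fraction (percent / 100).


dM = 2.2/100 = 0.022
strain = beta_m * (1-Vf) * dM = 0.18 * 0.52 * 0.022 = 0.0020592

0.0020592


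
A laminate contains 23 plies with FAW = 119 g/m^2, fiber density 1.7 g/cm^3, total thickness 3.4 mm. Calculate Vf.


Vf = n * FAW / (rho_f * h * 1000) = 23 * 119 / (1.7 * 3.4 * 1000) = 0.4735

0.4735


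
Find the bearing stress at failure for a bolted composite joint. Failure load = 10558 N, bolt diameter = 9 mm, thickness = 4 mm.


sigma_br = F/(d*h) = 10558/(9*4) = 293.3 MPa

293.3 MPa


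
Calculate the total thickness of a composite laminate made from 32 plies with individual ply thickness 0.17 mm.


h = n * t_ply = 32 * 0.17 = 5.44 mm

5.44 mm


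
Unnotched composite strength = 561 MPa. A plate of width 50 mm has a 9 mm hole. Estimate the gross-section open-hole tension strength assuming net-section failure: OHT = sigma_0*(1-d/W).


OHT = sigma_0*(1-d/W) = 561*(1-9/50) = 460.0 MPa

460.0 MPa


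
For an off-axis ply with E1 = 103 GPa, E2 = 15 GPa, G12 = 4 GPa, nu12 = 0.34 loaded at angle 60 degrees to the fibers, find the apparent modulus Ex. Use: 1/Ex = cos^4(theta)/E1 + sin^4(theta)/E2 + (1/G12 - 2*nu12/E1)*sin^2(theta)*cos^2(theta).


cos^4(60) = 0.0625, sin^4(60) = 0.5625, sin^2(60)*cos^2(60) = 0.1875
1/G12 - 2*nu12/E1 = 1/4 - 2*0.34/103 = 0.243398 GPa^-1
1/Ex = 0.0625/103 + 0.5625/15 + 0.243398*0.1875 = 0.0837439 GPa^-1
Ex = 11.94 GPa

11.94 GPa


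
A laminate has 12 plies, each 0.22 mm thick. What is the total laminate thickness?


h = n * t_ply = 12 * 0.22 = 2.64 mm

2.64 mm


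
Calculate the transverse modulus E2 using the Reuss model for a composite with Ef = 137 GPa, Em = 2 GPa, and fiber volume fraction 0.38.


1/E2 = Vf/Ef + (1-Vf)/Em = 0.38/137 + 0.62/2
E2 = 3.2 GPa

3.2 GPa


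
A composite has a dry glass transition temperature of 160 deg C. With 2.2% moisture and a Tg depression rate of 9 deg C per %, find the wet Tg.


Tg_wet = Tg_dry - k*moisture = 160 - 9*2.2 = 140.2 deg C

140.2 deg C


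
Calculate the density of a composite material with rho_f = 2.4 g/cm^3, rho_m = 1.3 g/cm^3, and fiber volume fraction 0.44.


rho_c = rho_f*Vf + rho_m*(1-Vf) = 2.4*0.44 + 1.3*0.56 = 1.784 g/cm^3

1.784 g/cm^3


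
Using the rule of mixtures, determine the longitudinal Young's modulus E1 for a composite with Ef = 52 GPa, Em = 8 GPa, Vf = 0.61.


E1 = Ef*Vf + Em*(1-Vf) = 52*0.61 + 8*0.39 = 34.84 GPa

34.84 GPa


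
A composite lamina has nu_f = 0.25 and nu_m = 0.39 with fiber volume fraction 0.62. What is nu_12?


nu_12 = nu_f*Vf + nu_m*(1-Vf) = 0.25*0.62 + 0.39*0.38 = 0.3032

0.3032


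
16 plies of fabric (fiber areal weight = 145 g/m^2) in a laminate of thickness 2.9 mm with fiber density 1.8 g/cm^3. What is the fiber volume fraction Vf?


Vf = n * FAW / (rho_f * h * 1000) = 16 * 145 / (1.8 * 2.9 * 1000) = 0.4444

0.4444


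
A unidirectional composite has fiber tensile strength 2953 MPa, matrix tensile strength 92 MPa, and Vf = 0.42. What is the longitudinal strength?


sigma_1 = sigma_f*Vf + sigma_m*(1-Vf) = 2953*0.42 + 92*0.58 = 1293.6 MPa

1293.6 MPa


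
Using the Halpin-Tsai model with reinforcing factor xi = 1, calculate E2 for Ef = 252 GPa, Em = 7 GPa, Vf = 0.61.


eta = (Ef/Em - 1)/(Ef/Em + xi) = (36.0 - 1)/(36.0 + 1) = 0.9459
E2 = Em*(1+xi*eta*Vf)/(1-eta*Vf) = 26.1 GPa

26.1 GPa


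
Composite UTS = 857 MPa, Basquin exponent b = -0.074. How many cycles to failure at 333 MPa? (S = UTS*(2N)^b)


N = 0.5 * (S/UTS)^(1/b) = 0.5 * (333/857)^(1/-0.074) = 176506.9212 cycles

176506.9212 cycles


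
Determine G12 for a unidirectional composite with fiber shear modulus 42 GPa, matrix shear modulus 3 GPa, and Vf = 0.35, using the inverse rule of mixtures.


1/G12 = Vf/Gf + (1-Vf)/Gm = 0.35/42 + 0.65/3
G12 = 4.44 GPa

4.44 GPa


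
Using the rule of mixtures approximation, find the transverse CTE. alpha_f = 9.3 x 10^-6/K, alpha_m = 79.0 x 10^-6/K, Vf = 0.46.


alpha_2 = alpha_f*Vf + alpha_m*(1-Vf) = 9.3*0.46 + 79.0*0.54 = 46.9 x 10^-6/K

46.9 x 10^-6/K


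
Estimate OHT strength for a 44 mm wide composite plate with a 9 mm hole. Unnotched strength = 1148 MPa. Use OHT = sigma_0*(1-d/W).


OHT = sigma_0*(1-d/W) = 1148*(1-9/44) = 913.2 MPa

913.2 MPa


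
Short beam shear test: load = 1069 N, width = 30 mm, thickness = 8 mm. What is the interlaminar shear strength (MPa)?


ILSS = 3F/(4bh) = 3*1069/(4*30*8) = 3.34 MPa

3.34 MPa


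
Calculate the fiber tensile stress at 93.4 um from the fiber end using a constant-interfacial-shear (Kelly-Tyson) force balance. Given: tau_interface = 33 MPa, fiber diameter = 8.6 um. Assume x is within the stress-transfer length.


Force balance: sigma_f * (pi*d^2/4) = tau * (pi*d) * x  ->  sigma_f = 4 * tau * x / d
sigma_f = 4 * 33 * 93.4 / 8.6 = 1433.6 MPa

1433.6 MPa


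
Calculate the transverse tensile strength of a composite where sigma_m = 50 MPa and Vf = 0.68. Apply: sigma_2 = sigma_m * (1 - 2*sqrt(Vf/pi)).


factor = 1 - 2*sqrt(0.68/pi) = 0.0695
sigma_2 = 50 * 0.0695 = 3.48 MPa

3.48 MPa


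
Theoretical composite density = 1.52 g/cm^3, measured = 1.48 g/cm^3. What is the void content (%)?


Void% = (rho_theo - rho_actual)/rho_theo * 100 = (1.52 - 1.48)/1.52 * 100 = 2.63%

2.63%


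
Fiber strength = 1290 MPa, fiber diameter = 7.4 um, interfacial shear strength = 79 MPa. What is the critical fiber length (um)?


Lc = sigma_f * d / (2 * tau_i) = 1290 * 7.4 / (2 * 79) = 60.4 um

60.4 um


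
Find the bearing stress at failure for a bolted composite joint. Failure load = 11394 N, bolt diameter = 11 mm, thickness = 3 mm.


sigma_br = F/(d*h) = 11394/(11*3) = 345.3 MPa

345.3 MPa


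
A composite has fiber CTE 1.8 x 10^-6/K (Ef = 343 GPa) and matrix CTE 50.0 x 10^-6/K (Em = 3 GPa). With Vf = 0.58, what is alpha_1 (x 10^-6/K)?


E1 = Ef*Vf + Em*(1-Vf) = 200.2
alpha_1 = (alpha_f*Ef*Vf + alpha_m*Em*(1-Vf))/E1 = 2.1 x 10^-6/K

2.1 x 10^-6/K


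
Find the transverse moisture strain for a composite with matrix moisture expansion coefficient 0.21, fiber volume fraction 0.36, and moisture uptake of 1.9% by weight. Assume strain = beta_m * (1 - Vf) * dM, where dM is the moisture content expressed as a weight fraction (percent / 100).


dM = 1.9/100 = 0.019
strain = beta_m * (1-Vf) * dM = 0.21 * 0.64 * 0.019 = 0.0025536

0.0025536


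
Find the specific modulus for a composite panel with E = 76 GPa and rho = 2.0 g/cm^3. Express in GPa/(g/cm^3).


Specific stiffness = E/rho = 76/2.0 = 38.0 GPa/(g/cm^3)

38.0 GPa/(g/cm^3)


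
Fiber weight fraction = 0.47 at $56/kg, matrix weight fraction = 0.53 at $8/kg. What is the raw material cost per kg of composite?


Cost = cost_f*Wf + cost_m*Wm = 56*0.47 + 8*0.53 = $30.56/kg

$30.56/kg


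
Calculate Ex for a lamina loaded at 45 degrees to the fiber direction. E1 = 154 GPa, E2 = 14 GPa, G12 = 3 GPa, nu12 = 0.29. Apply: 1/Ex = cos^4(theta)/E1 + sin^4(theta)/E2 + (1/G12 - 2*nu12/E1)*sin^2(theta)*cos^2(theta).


cos^4(45) = 0.25, sin^4(45) = 0.25, sin^2(45)*cos^2(45) = 0.25
1/G12 - 2*nu12/E1 = 1/3 - 2*0.29/154 = 0.329567 GPa^-1
1/Ex = 0.25/154 + 0.25/14 + 0.329567*0.25 = 0.1018723 GPa^-1
Ex = 9.82 GPa

9.82 GPa


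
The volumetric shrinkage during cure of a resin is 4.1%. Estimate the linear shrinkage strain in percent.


Linear shrinkage ≈ vol_shrink/3 = 4.1/3 = 1.367%

1.367%


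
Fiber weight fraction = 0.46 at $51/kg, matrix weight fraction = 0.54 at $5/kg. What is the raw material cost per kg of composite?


Cost = cost_f*Wf + cost_m*Wm = 51*0.46 + 5*0.54 = $26.16/kg

$26.16/kg


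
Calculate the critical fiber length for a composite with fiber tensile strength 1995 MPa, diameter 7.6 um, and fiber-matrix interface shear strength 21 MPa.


Lc = sigma_f * d / (2 * tau_i) = 1995 * 7.6 / (2 * 21) = 361.0 um

361.0 um


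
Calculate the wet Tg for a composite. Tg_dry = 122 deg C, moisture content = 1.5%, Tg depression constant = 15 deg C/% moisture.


Tg_wet = Tg_dry - k*moisture = 122 - 15*1.5 = 99.5 deg C

99.5 deg C


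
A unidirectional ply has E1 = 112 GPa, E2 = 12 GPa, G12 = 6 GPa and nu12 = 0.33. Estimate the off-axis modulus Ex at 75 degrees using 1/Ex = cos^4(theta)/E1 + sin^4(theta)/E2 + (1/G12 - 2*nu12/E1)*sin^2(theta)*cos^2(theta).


cos^4(75) = 0.004487, sin^4(75) = 0.870513, sin^2(75)*cos^2(75) = 0.0625
1/G12 - 2*nu12/E1 = 1/6 - 2*0.33/112 = 0.160774 GPa^-1
1/Ex = 0.004487/112 + 0.870513/12 + 0.160774*0.0625 = 0.0826312 GPa^-1
Ex = 12.1 GPa

12.1 GPa


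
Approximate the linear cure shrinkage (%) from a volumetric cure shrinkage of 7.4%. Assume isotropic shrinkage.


Linear shrinkage ≈ vol_shrink/3 = 7.4/3 = 2.467%

2.467%


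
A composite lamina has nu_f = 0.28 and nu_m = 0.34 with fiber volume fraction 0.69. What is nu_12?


nu_12 = nu_f*Vf + nu_m*(1-Vf) = 0.28*0.69 + 0.34*0.31 = 0.2986

0.2986


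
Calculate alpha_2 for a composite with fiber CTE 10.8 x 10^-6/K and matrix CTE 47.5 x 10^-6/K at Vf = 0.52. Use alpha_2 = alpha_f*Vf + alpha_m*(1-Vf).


alpha_2 = alpha_f*Vf + alpha_m*(1-Vf) = 10.8*0.52 + 47.5*0.48 = 28.4 x 10^-6/K

28.4 x 10^-6/K


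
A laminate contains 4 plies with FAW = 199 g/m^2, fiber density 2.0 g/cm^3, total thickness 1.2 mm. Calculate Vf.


Vf = n * FAW / (rho_f * h * 1000) = 4 * 199 / (2.0 * 1.2 * 1000) = 0.3317

0.3317


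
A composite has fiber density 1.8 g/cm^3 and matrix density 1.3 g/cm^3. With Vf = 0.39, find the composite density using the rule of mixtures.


rho_c = rho_f*Vf + rho_m*(1-Vf) = 1.8*0.39 + 1.3*0.61 = 1.495 g/cm^3

1.495 g/cm^3


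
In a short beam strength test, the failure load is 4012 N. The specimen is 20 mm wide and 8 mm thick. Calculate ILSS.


ILSS = 3F/(4bh) = 3*4012/(4*20*8) = 18.81 MPa

18.81 MPa


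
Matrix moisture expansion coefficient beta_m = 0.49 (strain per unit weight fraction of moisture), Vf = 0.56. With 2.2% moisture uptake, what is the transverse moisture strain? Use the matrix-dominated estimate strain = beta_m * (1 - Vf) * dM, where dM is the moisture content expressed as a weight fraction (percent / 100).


dM = 2.2/100 = 0.022
strain = beta_m * (1-Vf) * dM = 0.49 * 0.44 * 0.022 = 0.0047432

0.0047432


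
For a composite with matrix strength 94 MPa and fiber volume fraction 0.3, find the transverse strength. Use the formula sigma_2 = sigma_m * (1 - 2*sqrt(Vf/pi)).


factor = 1 - 2*sqrt(0.3/pi) = 0.382
sigma_2 = 94 * 0.382 = 35.9 MPa

35.9 MPa


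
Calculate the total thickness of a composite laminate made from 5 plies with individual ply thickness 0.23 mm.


h = n * t_ply = 5 * 0.23 = 1.15 mm

1.15 mm


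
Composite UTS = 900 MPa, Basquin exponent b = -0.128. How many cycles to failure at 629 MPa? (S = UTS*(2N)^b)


N = 0.5 * (S/UTS)^(1/b) = 0.5 * (629/900)^(1/-0.128) = 8.2136 cycles

8.2136 cycles


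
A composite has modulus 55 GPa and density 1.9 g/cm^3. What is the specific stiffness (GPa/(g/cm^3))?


Specific stiffness = E/rho = 55/1.9 = 28.9 GPa/(g/cm^3)

28.9 GPa/(g/cm^3)


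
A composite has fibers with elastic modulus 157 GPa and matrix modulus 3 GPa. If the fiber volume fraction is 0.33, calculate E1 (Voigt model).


E1 = Ef*Vf + Em*(1-Vf) = 157*0.33 + 3*0.67 = 53.82 GPa

53.82 GPa


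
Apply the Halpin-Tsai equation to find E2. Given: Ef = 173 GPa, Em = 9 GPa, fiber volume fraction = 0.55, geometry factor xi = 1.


eta = (Ef/Em - 1)/(Ef/Em + xi) = (19.2222 - 1)/(19.2222 + 1) = 0.9011
E2 = Em*(1+xi*eta*Vf)/(1-eta*Vf) = 26.69 GPa

26.69 GPa


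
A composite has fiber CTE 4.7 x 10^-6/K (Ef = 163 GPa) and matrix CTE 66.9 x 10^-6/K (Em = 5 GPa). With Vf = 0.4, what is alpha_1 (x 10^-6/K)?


E1 = Ef*Vf + Em*(1-Vf) = 68.2
alpha_1 = (alpha_f*Ef*Vf + alpha_m*Em*(1-Vf))/E1 = 7.44 x 10^-6/K

7.44 x 10^-6/K


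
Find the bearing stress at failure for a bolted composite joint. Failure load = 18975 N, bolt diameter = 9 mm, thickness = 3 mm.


sigma_br = F/(d*h) = 18975/(9*3) = 702.8 MPa

702.8 MPa


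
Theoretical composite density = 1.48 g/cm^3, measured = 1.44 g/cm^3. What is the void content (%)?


Void% = (rho_theo - rho_actual)/rho_theo * 100 = (1.48 - 1.44)/1.48 * 100 = 2.7%

2.7%


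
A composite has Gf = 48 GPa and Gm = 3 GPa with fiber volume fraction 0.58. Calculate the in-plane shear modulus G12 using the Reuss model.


1/G12 = Vf/Gf + (1-Vf)/Gm = 0.58/48 + 0.42/3
G12 = 6.58 GPa

6.58 GPa


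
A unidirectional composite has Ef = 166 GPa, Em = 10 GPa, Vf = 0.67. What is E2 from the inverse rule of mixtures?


1/E2 = Vf/Ef + (1-Vf)/Em = 0.67/166 + 0.33/10
E2 = 27.0 GPa

27.0 GPa


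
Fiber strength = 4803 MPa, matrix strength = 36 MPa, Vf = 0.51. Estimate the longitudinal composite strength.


sigma_1 = sigma_f*Vf + sigma_m*(1-Vf) = 4803*0.51 + 36*0.49 = 2467.2 MPa

2467.2 MPa


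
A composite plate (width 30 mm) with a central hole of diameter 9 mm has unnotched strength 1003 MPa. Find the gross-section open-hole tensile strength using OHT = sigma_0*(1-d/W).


OHT = sigma_0*(1-d/W) = 1003*(1-9/30) = 702.1 MPa

702.1 MPa


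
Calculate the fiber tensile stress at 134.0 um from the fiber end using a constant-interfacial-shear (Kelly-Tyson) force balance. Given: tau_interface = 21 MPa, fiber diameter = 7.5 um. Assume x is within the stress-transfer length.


Force balance: sigma_f * (pi*d^2/4) = tau * (pi*d) * x  ->  sigma_f = 4 * tau * x / d
sigma_f = 4 * 21 * 134.0 / 7.5 = 1500.8 MPa

1500.8 MPa


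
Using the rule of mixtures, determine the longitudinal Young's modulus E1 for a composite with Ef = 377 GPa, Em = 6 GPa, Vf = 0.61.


E1 = Ef*Vf + Em*(1-Vf) = 377*0.61 + 6*0.39 = 232.31 GPa

232.31 GPa


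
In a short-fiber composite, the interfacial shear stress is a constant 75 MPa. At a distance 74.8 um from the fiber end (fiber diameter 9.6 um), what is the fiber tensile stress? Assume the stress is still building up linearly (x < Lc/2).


Force balance: sigma_f * (pi*d^2/4) = tau * (pi*d) * x  ->  sigma_f = 4 * tau * x / d
sigma_f = 4 * 75 * 74.8 / 9.6 = 2337.5 MPa

2337.5 MPa


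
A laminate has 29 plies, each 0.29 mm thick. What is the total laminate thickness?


h = n * t_ply = 29 * 0.29 = 8.41 mm

8.41 mm


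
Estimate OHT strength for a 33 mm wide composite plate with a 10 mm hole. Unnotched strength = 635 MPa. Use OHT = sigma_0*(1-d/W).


OHT = sigma_0*(1-d/W) = 635*(1-10/33) = 442.6 MPa

442.6 MPa


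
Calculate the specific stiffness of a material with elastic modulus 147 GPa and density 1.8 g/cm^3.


Specific stiffness = E/rho = 147/1.8 = 81.7 GPa/(g/cm^3)

81.7 GPa/(g/cm^3)


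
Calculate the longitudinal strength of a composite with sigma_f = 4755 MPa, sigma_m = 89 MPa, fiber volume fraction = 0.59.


sigma_1 = sigma_f*Vf + sigma_m*(1-Vf) = 4755*0.59 + 89*0.41 = 2841.9 MPa

2841.9 MPa


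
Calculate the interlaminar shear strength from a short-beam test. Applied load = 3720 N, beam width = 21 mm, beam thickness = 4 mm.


ILSS = 3F/(4bh) = 3*3720/(4*21*4) = 33.21 MPa

33.21 MPa


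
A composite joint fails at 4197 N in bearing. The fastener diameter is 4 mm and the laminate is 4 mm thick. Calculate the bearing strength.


sigma_br = F/(d*h) = 4197/(4*4) = 262.3 MPa

262.3 MPa


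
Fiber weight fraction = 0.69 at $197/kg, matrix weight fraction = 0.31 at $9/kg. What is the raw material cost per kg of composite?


Cost = cost_f*Wf + cost_m*Wm = 197*0.69 + 9*0.31 = $138.72/kg

$138.72/kg


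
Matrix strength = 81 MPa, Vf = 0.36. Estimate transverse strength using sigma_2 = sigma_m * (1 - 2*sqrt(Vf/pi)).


factor = 1 - 2*sqrt(0.36/pi) = 0.323
sigma_2 = 81 * 0.323 = 26.16 MPa

26.16 MPa


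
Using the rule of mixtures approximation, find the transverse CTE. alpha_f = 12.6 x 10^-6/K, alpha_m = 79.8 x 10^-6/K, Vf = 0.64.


alpha_2 = alpha_f*Vf + alpha_m*(1-Vf) = 12.6*0.64 + 79.8*0.36 = 36.8 x 10^-6/K

36.8 x 10^-6/K


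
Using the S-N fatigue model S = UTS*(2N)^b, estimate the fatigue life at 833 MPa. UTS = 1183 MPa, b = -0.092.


N = 0.5 * (S/UTS)^(1/b) = 0.5 * (833/1183)^(1/-0.092) = 22.6379 cycles

22.6379 cycles


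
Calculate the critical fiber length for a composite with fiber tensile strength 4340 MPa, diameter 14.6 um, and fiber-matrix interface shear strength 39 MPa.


Lc = sigma_f * d / (2 * tau_i) = 4340 * 14.6 / (2 * 39) = 812.4 um

812.4 um


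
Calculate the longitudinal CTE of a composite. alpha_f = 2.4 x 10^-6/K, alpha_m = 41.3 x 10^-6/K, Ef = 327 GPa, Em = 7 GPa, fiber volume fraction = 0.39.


E1 = Ef*Vf + Em*(1-Vf) = 131.8
alpha_1 = (alpha_f*Ef*Vf + alpha_m*Em*(1-Vf))/E1 = 3.66 x 10^-6/K

3.66 x 10^-6/K


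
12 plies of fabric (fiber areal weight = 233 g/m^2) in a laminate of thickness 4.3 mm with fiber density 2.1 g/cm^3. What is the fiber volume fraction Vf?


Vf = n * FAW / (rho_f * h * 1000) = 12 * 233 / (2.1 * 4.3 * 1000) = 0.3096

0.3096


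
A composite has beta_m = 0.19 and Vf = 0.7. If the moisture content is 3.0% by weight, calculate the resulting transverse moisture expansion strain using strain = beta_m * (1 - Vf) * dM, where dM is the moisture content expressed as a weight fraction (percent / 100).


dM = 3.0/100 = 0.03
strain = beta_m * (1-Vf) * dM = 0.19 * 0.3 * 0.03 = 0.00171

0.00171


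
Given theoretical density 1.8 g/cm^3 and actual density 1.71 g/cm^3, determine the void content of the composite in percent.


Void% = (rho_theo - rho_actual)/rho_theo * 100 = (1.8 - 1.71)/1.8 * 100 = 5.0%

5.0%


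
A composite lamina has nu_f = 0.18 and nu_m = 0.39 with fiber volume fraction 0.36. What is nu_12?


nu_12 = nu_f*Vf + nu_m*(1-Vf) = 0.18*0.36 + 0.39*0.64 = 0.3144

0.3144


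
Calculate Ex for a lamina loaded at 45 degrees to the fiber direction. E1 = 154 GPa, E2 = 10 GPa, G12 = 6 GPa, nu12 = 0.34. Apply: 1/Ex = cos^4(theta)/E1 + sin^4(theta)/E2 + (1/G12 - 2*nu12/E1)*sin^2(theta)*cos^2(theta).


cos^4(45) = 0.25, sin^4(45) = 0.25, sin^2(45)*cos^2(45) = 0.25
1/G12 - 2*nu12/E1 = 1/6 - 2*0.34/154 = 0.162251 GPa^-1
1/Ex = 0.25/154 + 0.25/10 + 0.162251*0.25 = 0.0671861 GPa^-1
Ex = 14.88 GPa

14.88 GPa


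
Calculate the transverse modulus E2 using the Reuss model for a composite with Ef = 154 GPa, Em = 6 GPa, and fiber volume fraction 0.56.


1/E2 = Vf/Ef + (1-Vf)/Em = 0.56/154 + 0.44/6
E2 = 12.99 GPa

12.99 GPa


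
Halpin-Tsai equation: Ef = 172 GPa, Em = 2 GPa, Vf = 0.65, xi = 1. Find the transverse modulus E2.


eta = (Ef/Em - 1)/(Ef/Em + xi) = (86.0 - 1)/(86.0 + 1) = 0.977
E2 = Em*(1+xi*eta*Vf)/(1-eta*Vf) = 8.96 GPa

8.96 GPa


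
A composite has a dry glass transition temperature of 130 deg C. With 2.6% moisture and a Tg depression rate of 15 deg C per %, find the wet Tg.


Tg_wet = Tg_dry - k*moisture = 130 - 15*2.6 = 91.0 deg C

91.0 deg C


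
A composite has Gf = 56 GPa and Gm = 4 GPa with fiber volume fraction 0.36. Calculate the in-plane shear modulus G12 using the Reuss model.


1/G12 = Vf/Gf + (1-Vf)/Gm = 0.36/56 + 0.64/4
G12 = 6.01 GPa

6.01 GPa


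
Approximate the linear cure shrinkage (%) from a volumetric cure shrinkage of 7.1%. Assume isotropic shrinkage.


Linear shrinkage ≈ vol_shrink/3 = 7.1/3 = 2.367%

2.367%


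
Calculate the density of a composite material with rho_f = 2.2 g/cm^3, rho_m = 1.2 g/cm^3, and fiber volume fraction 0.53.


rho_c = rho_f*Vf + rho_m*(1-Vf) = 2.2*0.53 + 1.2*0.47 = 1.73 g/cm^3

1.73 g/cm^3


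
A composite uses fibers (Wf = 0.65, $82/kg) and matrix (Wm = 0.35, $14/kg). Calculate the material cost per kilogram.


Cost = cost_f*Wf + cost_m*Wm = 82*0.65 + 14*0.35 = $58.2/kg

$58.2/kg


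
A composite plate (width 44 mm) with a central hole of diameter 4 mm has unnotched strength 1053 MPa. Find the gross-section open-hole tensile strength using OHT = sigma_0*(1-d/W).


OHT = sigma_0*(1-d/W) = 1053*(1-4/44) = 957.3 MPa

957.3 MPa


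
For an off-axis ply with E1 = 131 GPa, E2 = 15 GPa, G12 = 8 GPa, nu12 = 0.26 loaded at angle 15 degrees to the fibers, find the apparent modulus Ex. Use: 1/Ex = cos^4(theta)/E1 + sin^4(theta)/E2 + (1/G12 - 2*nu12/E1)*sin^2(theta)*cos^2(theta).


cos^4(15) = 0.870513, sin^4(15) = 0.004487, sin^2(15)*cos^2(15) = 0.0625
1/G12 - 2*nu12/E1 = 1/8 - 2*0.26/131 = 0.121031 GPa^-1
1/Ex = 0.870513/131 + 0.004487/15 + 0.121031*0.0625 = 0.0145087 GPa^-1
Ex = 68.92 GPa

68.92 GPa


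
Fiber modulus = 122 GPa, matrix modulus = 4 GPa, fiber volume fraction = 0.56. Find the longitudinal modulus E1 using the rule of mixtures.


E1 = Ef*Vf + Em*(1-Vf) = 122*0.56 + 4*0.44 = 70.08 GPa

70.08 GPa


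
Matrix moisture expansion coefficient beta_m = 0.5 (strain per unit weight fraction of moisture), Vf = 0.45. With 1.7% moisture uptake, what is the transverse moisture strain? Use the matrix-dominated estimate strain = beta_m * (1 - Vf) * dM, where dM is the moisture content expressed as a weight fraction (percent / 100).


dM = 1.7/100 = 0.017
strain = beta_m * (1-Vf) * dM = 0.5 * 0.55 * 0.017 = 0.004675

0.004675


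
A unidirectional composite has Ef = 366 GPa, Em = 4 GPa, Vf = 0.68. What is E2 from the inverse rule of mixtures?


1/E2 = Vf/Ef + (1-Vf)/Em = 0.68/366 + 0.32/4
E2 = 12.22 GPa

12.22 GPa


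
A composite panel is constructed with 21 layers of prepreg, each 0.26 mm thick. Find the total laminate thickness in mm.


h = n * t_ply = 21 * 0.26 = 5.46 mm

5.46 mm


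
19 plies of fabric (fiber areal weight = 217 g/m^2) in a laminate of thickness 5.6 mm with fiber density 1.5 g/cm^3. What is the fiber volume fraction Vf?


Vf = n * FAW / (rho_f * h * 1000) = 19 * 217 / (1.5 * 5.6 * 1000) = 0.4908

0.4908


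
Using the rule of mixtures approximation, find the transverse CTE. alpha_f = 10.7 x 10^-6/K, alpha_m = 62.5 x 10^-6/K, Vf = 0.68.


alpha_2 = alpha_f*Vf + alpha_m*(1-Vf) = 10.7*0.68 + 62.5*0.32 = 27.3 x 10^-6/K

27.3 x 10^-6/K


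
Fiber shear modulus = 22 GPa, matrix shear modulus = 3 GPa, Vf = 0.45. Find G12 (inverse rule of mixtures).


1/G12 = Vf/Gf + (1-Vf)/Gm = 0.45/22 + 0.55/3
G12 = 4.91 GPa

4.91 GPa


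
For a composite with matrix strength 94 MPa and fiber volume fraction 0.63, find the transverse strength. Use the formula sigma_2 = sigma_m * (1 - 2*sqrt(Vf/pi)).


factor = 1 - 2*sqrt(0.63/pi) = 0.1044
sigma_2 = 94 * 0.1044 = 9.81 MPa

9.81 MPa


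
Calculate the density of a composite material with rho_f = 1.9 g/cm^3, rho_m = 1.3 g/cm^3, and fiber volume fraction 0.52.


rho_c = rho_f*Vf + rho_m*(1-Vf) = 1.9*0.52 + 1.3*0.48 = 1.612 g/cm^3

1.612 g/cm^3


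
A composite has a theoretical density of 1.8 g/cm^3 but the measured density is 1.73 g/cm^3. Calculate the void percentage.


Void% = (rho_theo - rho_actual)/rho_theo * 100 = (1.8 - 1.73)/1.8 * 100 = 3.89%

3.89%


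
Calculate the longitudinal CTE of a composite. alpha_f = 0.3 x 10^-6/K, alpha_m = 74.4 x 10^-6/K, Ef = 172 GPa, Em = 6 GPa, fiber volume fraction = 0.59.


E1 = Ef*Vf + Em*(1-Vf) = 103.94
alpha_1 = (alpha_f*Ef*Vf + alpha_m*Em*(1-Vf))/E1 = 2.05 x 10^-6/K

2.05 x 10^-6/K


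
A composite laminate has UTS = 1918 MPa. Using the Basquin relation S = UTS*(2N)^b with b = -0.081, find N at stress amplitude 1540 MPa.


N = 0.5 * (S/UTS)^(1/b) = 0.5 * (1540/1918)^(1/-0.081) = 7.5138 cycles

7.5138 cycles


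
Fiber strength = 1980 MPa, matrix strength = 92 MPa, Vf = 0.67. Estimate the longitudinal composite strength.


sigma_1 = sigma_f*Vf + sigma_m*(1-Vf) = 1980*0.67 + 92*0.33 = 1357.0 MPa

1357.0 MPa


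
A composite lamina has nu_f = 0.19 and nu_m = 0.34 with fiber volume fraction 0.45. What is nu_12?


nu_12 = nu_f*Vf + nu_m*(1-Vf) = 0.19*0.45 + 0.34*0.55 = 0.2725

0.2725


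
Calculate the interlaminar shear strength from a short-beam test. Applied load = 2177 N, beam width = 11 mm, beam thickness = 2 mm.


ILSS = 3F/(4bh) = 3*2177/(4*11*2) = 74.22 MPa

74.22 MPa


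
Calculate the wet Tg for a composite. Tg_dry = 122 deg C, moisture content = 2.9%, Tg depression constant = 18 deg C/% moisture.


Tg_wet = Tg_dry - k*moisture = 122 - 18*2.9 = 69.8 deg C

69.8 deg C


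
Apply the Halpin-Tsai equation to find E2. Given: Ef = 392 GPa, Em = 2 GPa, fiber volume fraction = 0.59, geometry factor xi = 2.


eta = (Ef/Em - 1)/(Ef/Em + xi) = (196.0 - 1)/(196.0 + 2) = 0.9848
E2 = Em*(1+xi*eta*Vf)/(1-eta*Vf) = 10.32 GPa

10.32 GPa


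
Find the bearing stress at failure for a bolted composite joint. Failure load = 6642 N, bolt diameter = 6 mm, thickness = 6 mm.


sigma_br = F/(d*h) = 6642/(6*6) = 184.5 MPa

184.5 MPa


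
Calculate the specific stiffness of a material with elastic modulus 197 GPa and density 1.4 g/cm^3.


Specific stiffness = E/rho = 197/1.4 = 140.7 GPa/(g/cm^3)

140.7 GPa/(g/cm^3)


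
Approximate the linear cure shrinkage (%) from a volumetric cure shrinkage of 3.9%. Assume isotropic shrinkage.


Linear shrinkage ≈ vol_shrink/3 = 3.9/3 = 1.3%

1.3%


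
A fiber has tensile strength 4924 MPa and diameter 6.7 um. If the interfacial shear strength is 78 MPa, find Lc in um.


Lc = sigma_f * d / (2 * tau_i) = 4924 * 6.7 / (2 * 78) = 211.5 um

211.5 um


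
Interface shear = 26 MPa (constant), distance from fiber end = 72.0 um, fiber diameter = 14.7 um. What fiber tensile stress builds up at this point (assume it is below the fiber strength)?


Force balance: sigma_f * (pi*d^2/4) = tau * (pi*d) * x  ->  sigma_f = 4 * tau * x / d
sigma_f = 4 * 26 * 72.0 / 14.7 = 509.4 MPa

509.4 MPa


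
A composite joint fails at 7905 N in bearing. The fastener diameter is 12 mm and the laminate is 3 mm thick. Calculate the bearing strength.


sigma_br = F/(d*h) = 7905/(12*3) = 219.6 MPa

219.6 MPa


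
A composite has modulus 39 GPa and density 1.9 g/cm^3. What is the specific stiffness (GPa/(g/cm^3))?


Specific stiffness = E/rho = 39/1.9 = 20.5 GPa/(g/cm^3)

20.5 GPa/(g/cm^3)


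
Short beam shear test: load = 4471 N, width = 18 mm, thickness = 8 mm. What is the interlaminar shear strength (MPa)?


ILSS = 3F/(4bh) = 3*4471/(4*18*8) = 23.29 MPa

23.29 MPa


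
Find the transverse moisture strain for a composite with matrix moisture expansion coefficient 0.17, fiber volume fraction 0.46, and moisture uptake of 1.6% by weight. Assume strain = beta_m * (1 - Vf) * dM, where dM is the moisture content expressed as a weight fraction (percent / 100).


dM = 1.6/100 = 0.016
strain = beta_m * (1-Vf) * dM = 0.17 * 0.54 * 0.016 = 0.0014688

0.0014688


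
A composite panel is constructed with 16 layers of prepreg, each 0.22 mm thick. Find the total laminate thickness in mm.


h = n * t_ply = 16 * 0.22 = 3.52 mm

3.52 mm


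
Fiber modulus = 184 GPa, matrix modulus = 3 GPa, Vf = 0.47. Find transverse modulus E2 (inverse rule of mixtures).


1/E2 = Vf/Ef + (1-Vf)/Em = 0.47/184 + 0.53/3
E2 = 5.58 GPa

5.58 GPa


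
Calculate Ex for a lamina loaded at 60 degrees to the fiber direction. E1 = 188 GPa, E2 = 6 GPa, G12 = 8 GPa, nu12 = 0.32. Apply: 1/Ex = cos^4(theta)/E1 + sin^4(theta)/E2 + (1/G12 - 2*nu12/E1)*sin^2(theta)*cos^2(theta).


cos^4(60) = 0.0625, sin^4(60) = 0.5625, sin^2(60)*cos^2(60) = 0.1875
1/G12 - 2*nu12/E1 = 1/8 - 2*0.32/188 = 0.121596 GPa^-1
1/Ex = 0.0625/188 + 0.5625/6 + 0.121596*0.1875 = 0.1168816 GPa^-1
Ex = 8.56 GPa

8.56 GPa


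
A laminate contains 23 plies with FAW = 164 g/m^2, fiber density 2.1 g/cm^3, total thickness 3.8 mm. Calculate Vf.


Vf = n * FAW / (rho_f * h * 1000) = 23 * 164 / (2.1 * 3.8 * 1000) = 0.4727

0.4727


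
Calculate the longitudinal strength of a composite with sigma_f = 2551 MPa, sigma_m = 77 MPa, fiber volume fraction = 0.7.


sigma_1 = sigma_f*Vf + sigma_m*(1-Vf) = 2551*0.7 + 77*0.3 = 1808.8 MPa

1808.8 MPa


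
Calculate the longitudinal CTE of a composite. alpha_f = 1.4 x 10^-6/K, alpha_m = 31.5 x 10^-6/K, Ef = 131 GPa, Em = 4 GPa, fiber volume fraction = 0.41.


E1 = Ef*Vf + Em*(1-Vf) = 56.07
alpha_1 = (alpha_f*Ef*Vf + alpha_m*Em*(1-Vf))/E1 = 2.67 x 10^-6/K

2.67 x 10^-6/K


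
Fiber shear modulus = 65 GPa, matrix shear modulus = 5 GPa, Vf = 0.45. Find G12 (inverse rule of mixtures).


1/G12 = Vf/Gf + (1-Vf)/Gm = 0.45/65 + 0.55/5
G12 = 8.55 GPa

8.55 GPa


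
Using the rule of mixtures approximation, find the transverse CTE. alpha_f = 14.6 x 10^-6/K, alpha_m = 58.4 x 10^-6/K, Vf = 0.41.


alpha_2 = alpha_f*Vf + alpha_m*(1-Vf) = 14.6*0.41 + 58.4*0.59 = 40.4 x 10^-6/K

40.4 x 10^-6/K


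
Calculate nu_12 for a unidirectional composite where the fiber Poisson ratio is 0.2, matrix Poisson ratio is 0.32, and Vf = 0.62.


nu_12 = nu_f*Vf + nu_m*(1-Vf) = 0.2*0.62 + 0.32*0.38 = 0.2456

0.2456


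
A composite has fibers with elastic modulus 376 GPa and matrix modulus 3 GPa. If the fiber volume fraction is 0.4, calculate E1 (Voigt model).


E1 = Ef*Vf + Em*(1-Vf) = 376*0.4 + 3*0.6 = 152.2 GPa

152.2 GPa


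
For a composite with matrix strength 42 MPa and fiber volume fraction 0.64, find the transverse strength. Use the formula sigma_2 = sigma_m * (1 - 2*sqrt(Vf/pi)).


factor = 1 - 2*sqrt(0.64/pi) = 0.0973
sigma_2 = 42 * 0.0973 = 4.09 MPa

4.09 MPa


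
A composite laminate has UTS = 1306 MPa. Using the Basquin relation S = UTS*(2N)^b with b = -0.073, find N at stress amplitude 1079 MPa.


N = 0.5 * (S/UTS)^(1/b) = 0.5 * (1079/1306)^(1/-0.073) = 6.8373 cycles

6.8373 cycles


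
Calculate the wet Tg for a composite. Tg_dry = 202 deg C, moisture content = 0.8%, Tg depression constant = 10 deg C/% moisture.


Tg_wet = Tg_dry - k*moisture = 202 - 10*0.8 = 194.0 deg C

194.0 deg C


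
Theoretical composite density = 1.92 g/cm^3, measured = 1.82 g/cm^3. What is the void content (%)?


Void% = (rho_theo - rho_actual)/rho_theo * 100 = (1.92 - 1.82)/1.92 * 100 = 5.21%

5.21%


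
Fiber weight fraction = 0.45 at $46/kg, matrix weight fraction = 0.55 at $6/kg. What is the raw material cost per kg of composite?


Cost = cost_f*Wf + cost_m*Wm = 46*0.45 + 6*0.55 = $24.0/kg

$24.0/kg


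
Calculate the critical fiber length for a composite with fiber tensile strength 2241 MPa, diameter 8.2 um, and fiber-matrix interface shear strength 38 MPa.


Lc = sigma_f * d / (2 * tau_i) = 2241 * 8.2 / (2 * 38) = 241.8 um

241.8 um


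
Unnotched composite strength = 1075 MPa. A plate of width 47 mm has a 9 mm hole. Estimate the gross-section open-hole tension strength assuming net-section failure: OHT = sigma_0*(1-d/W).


OHT = sigma_0*(1-d/W) = 1075*(1-9/47) = 869.1 MPa

869.1 MPa


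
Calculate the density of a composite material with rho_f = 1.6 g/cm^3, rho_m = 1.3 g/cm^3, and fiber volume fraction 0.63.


rho_c = rho_f*Vf + rho_m*(1-Vf) = 1.6*0.63 + 1.3*0.37 = 1.489 g/cm^3

1.489 g/cm^3


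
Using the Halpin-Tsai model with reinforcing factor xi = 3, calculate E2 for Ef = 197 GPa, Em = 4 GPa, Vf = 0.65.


eta = (Ef/Em - 1)/(Ef/Em + xi) = (49.25 - 1)/(49.25 + 3) = 0.9234
E2 = Em*(1+xi*eta*Vf)/(1-eta*Vf) = 28.02 GPa

28.02 GPa


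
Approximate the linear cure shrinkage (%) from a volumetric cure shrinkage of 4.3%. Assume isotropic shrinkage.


Linear shrinkage ≈ vol_shrink/3 = 4.3/3 = 1.433%

1.433%


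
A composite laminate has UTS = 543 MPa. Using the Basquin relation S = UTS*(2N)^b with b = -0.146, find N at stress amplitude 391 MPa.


N = 0.5 * (S/UTS)^(1/b) = 0.5 * (391/543)^(1/-0.146) = 4.7407 cycles

4.7407 cycles


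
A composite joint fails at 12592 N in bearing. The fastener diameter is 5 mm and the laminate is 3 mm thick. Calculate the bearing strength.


sigma_br = F/(d*h) = 12592/(5*3) = 839.5 MPa

839.5 MPa


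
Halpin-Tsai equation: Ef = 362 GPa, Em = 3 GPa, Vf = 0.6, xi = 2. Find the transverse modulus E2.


eta = (Ef/Em - 1)/(Ef/Em + xi) = (120.6667 - 1)/(120.6667 + 2) = 0.9755
E2 = Em*(1+xi*eta*Vf)/(1-eta*Vf) = 15.7 GPa

15.7 GPa


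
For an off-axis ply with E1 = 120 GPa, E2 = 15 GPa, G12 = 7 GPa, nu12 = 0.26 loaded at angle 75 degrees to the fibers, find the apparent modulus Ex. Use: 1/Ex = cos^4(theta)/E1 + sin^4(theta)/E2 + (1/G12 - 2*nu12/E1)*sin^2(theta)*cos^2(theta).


cos^4(75) = 0.004487, sin^4(75) = 0.870513, sin^2(75)*cos^2(75) = 0.0625
1/G12 - 2*nu12/E1 = 1/7 - 2*0.26/120 = 0.138524 GPa^-1
1/Ex = 0.004487/120 + 0.870513/15 + 0.138524*0.0625 = 0.0667293 GPa^-1
Ex = 14.99 GPa

14.99 GPa
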